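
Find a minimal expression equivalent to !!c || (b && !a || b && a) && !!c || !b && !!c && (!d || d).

c

!!c || (b && !a || b && a) && !!c || !b && !!c && (!d || d)
= !!c || b && !!c || !b && !!c && (!d || d)
= !!c || b && !!c || !b && !!c
= !!c || !!c
= !!c
= c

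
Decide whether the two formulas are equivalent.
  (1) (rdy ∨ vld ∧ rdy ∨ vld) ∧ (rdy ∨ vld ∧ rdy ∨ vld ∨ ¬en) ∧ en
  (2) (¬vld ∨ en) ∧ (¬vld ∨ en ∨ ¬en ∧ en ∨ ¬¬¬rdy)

E1: (rdy ∨ vld ∧ rdy ∨ vld) ∧ (rdy ∨ vld ∧ rdy ∨ vld ∨ ¬en) ∧ en
    = (rdy ∨ vld ∧ rdy ∨ vld) ∧ en   (absorption)
    = (rdy ∨ vld) ∧ en   (absorption)
E2: (¬vld ∨ en) ∧ (¬vld ∨ en ∨ ¬en ∧ en ∨ ¬¬¬rdy)
    = (¬vld ∨ en) ∧ (¬vld ∨ en ∨ ¬¬¬rdy)   (complement / identity)
    = (¬vld ∨ en) ∧ (¬vld ∨ en ∨ ¬rdy)   (double negation)
    = ¬vld ∨ en   (absorption)
These differ: at en=0, rdy=0, vld=0, E1 = 0 but E2 = 1.

No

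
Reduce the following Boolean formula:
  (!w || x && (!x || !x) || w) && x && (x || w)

x

(!w || x && (!x || !x) || w) && x && (x || w)
= (!w || x && !x || w) && x && (x || w)   (idempotence)
= (!w || w) && x && (x || w)   (complement / identity)
= (!w || w) && x   (absorption)
= x   (complement / identity)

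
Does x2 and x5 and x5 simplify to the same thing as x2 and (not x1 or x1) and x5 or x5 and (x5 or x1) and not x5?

E1: x2 and x5 and x5
    = x2 and x5
E2: x2 and (not x1 or x1) and x5 or x5 and (x5 or x1) and not x5
    = x2 and (not x1 or x1) and x5 or x5 and not x5
    = x2 and x5 or x5 and not x5
    = x2 and x5
Both reduce to x2 and x5, so they are equivalent.

Yes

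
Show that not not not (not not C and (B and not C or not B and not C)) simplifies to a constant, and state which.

not not not (not not C and (B and not C or not B and not C))
= not (not not C and (B and not C or not B and not C))   — double negation
= not (not not C and not C)   — distribution
= not C or C   — De Morgan
= True   — complement

True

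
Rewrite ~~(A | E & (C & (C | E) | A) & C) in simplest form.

~~(A | E & (C & (C | E) | A) & C)
= A | E & (C & (C | E) | A) & C   (double negation)
= A | E & (C | A) & C   (absorption)
= A | E & C   (absorption)

A | E & C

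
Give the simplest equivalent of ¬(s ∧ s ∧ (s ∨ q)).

¬(s ∧ s ∧ (s ∨ q))
= ¬(s ∧ (s ∨ q))   (idempotence)
= ¬s   (absorption)

¬s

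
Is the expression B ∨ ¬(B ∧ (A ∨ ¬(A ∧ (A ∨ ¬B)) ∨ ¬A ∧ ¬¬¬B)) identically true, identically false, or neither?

identically true

B ∨ ¬(B ∧ (A ∨ ¬(A ∧ (A ∨ ¬B)) ∨ ¬A ∧ ¬¬¬B))
= B ∨ ¬(B ∧ (A ∨ ¬(A ∧ (A ∨ ¬B)) ∨ ¬A ∧ ¬B))   (double negation)
= B ∨ ¬(B ∧ (A ∨ ¬A ∨ ¬A ∧ ¬B))   (absorption)
= B ∨ ¬(B ∧ (A ∨ ¬A))   (absorption)
= B ∨ ¬B   (complement / identity)
= True   (complement)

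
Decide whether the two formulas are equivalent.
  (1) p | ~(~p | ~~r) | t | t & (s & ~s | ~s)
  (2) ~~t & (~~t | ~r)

E1: p | ~(~p | ~~r) | t | t & (s & ~s | ~s)
    = p | ~(~p | ~~r) | t | t & ~s   — complement / identity
    = p | p & ~r | t | t & ~s   — De Morgan
    = p | p & ~r | t   — absorption
    = p | t   — absorption
E2: ~~t & (~~t | ~r)
    = ~~t   — absorption
    = t   — double negation
These differ: at p=1, r=1, s=0, t=0, E1 = 1 but E2 = 0.

No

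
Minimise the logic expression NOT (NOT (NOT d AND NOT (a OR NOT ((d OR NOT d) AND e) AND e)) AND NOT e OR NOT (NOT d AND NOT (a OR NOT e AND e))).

NOT d AND NOT a

NOT (NOT (NOT d AND NOT (a OR NOT ((d OR NOT d) AND e) AND e)) AND NOT e OR NOT (NOT d AND NOT (a OR NOT e AND e)))
= NOT (NOT (NOT d AND NOT (a OR NOT e AND e)) AND NOT e OR NOT (NOT d AND NOT (a OR NOT e AND e)))   [complement / identity]
= NOT NOT (NOT d AND NOT (a OR NOT e AND e))   [absorption]
= NOT d AND NOT (a OR NOT e AND e)   [double negation]
= NOT d AND NOT a   [complement / identity]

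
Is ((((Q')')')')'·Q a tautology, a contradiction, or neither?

contradiction

((((Q')')')')'·Q
= ((Q')')'·Q   [double negation]
= Q'·Q   [double negation]
= 0   [complement]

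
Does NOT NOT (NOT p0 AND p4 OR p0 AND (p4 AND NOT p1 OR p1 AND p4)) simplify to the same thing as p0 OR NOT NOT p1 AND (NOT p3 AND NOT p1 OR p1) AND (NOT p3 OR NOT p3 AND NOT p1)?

No

E1: NOT NOT (NOT p0 AND p4 OR p0 AND (p4 AND NOT p1 OR p1 AND p4))
    = NOT NOT (NOT p0 AND p4 OR p0 AND p4)   — distribution
    = NOT NOT p4   — distribution
    = p4   — double negation
E2: p0 OR NOT NOT p1 AND (NOT p3 AND NOT p1 OR p1) AND (NOT p3 OR NOT p3 AND NOT p1)
    = p0 OR NOT NOT p1 AND (p1 AND NOT p3 OR NOT p3 AND NOT p1)   — distribution
    = p0 OR p1 AND (p1 AND NOT p3 OR NOT p3 AND NOT p1)   — double negation
    = p0 OR p1 AND NOT p3   — distribution
These differ: at p0=1, p1=1, p3=0, p4=0, E1 = 0 but E2 = 1.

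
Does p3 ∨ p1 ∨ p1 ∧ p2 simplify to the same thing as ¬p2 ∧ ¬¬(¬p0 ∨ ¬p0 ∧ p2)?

No

E1: p3 ∨ p1 ∨ p1 ∧ p2
    = p3 ∨ p1   — absorption
E2: ¬p2 ∧ ¬¬(¬p0 ∨ ¬p0 ∧ p2)
    = ¬p2 ∧ ¬¬¬p0   — absorption
    = ¬p2 ∧ ¬p0   — double negation
These differ: at p0=1, p1=1, p2=1, p3=1, E1 = 1 but E2 = 0.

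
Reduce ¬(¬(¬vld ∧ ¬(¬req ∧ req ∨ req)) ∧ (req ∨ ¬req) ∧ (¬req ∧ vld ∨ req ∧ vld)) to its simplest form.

¬vld

¬(¬(¬vld ∧ ¬(¬req ∧ req ∨ req)) ∧ (req ∨ ¬req) ∧ (¬req ∧ vld ∨ req ∧ vld))
= ¬(¬(¬vld ∧ ¬(¬req ∧ req ∨ req)) ∧ (¬req ∧ vld ∨ req ∧ vld))   — complement / identity
= ¬(¬(¬vld ∧ ¬(¬req ∧ req ∨ req)) ∧ vld)   — distribution
= ¬((vld ∨ ¬req ∧ req ∨ req) ∧ vld)   — De Morgan
= ¬((vld ∨ req) ∧ vld)   — complement / identity
= ¬vld   — absorption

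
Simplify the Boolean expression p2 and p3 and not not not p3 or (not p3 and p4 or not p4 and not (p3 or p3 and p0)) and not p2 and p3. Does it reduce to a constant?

p2 and p3 and not not not p3 or (not p3 and p4 or not p4 and not (p3 or p3 and p0)) and not p2 and p3
= p2 and p3 and not p3 or (not p3 and p4 or not p4 and not (p3 or p3 and p0)) and not p2 and p3   (double negation)
= p2 and p3 and not p3 or (not p3 and p4 or not p4 and not p3) and not p2 and p3   (absorption)
= p2 and p3 and not p3 or not p3 and not p2 and p3   (distribution)
= (p2 and p3 or not p2 and p3) and not p3   (distribution)
= p3 and not p3   (distribution)
= False   (complement)

False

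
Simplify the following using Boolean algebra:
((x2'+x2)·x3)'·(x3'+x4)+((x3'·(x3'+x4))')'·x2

((x2'+x2)·x3)'·(x3'+x4)+((x3'·(x3'+x4))')'·x2
= x3'·(x3'+x4)+((x3'·(x3'+x4))')'·x2   (complement / identity)
= x3'·(x3'+x4)+x3'·(x3'+x4)·x2   (double negation)
= x3'·(x3'+x4)   (absorption)
= x3'   (absorption)

x3'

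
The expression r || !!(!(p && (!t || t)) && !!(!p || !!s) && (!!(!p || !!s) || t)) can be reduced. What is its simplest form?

r || !!(!(p && (!t || t)) && !!(!p || !!s) && (!!(!p || !!s) || t))
= r || !!(!p && !!(!p || !!s) && (!!(!p || !!s) || t))   [complement / identity]
= r || !!(!p && !!(!p || !!s))   [absorption]
= r || !!(!p && !(p && !s))   [De Morgan]
= r || !(p || p && !s)   [De Morgan]
= r || !p   [absorption]

r || !p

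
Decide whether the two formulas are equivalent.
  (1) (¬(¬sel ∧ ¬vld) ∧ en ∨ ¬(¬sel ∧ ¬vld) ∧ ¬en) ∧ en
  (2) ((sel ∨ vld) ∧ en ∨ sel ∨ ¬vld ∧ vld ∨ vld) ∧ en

E1: (¬(¬sel ∧ ¬vld) ∧ en ∨ ¬(¬sel ∧ ¬vld) ∧ ¬en) ∧ en
    = ¬(¬sel ∧ ¬vld) ∧ en   (distribution)
    = (sel ∨ vld) ∧ en   (De Morgan)
E2: ((sel ∨ vld) ∧ en ∨ sel ∨ ¬vld ∧ vld ∨ vld) ∧ en
    = ((sel ∨ vld) ∧ en ∨ sel ∨ vld) ∧ en   (complement / identity)
    = (sel ∨ vld) ∧ en   (absorption)
Both reduce to (sel ∨ vld) ∧ en, so they are equivalent.

Yes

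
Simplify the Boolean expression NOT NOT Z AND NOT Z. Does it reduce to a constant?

NOT NOT Z AND NOT Z
= Z AND NOT Z
= FALSE

FALSE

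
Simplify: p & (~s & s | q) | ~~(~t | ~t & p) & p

p & (q | ~t)

p & (~s & s | q) | ~~(~t | ~t & p) & p
= p & q | ~~(~t | ~t & p) & p   — complement / identity
= p & q | ~~~t & p   — absorption
= p & (q | ~~~t)   — distribution
= p & (q | ~t)   — double negation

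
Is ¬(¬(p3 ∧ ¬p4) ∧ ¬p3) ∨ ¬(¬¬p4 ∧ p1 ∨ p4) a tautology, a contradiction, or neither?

¬(¬(p3 ∧ ¬p4) ∧ ¬p3) ∨ ¬(¬¬p4 ∧ p1 ∨ p4)
= p3 ∧ ¬p4 ∨ p3 ∨ ¬(¬¬p4 ∧ p1 ∨ p4)
= p3 ∧ ¬p4 ∨ p3 ∨ ¬(p4 ∧ p1 ∨ p4)
= p3 ∧ ¬p4 ∨ p3 ∨ ¬p4
= p3 ∨ ¬p4
This depends on p3, p4, so it is not a constant.

neither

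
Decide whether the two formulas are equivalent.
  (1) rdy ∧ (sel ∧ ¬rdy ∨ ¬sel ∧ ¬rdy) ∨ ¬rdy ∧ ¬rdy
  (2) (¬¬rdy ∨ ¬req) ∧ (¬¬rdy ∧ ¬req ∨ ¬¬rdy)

No

E1: rdy ∧ (sel ∧ ¬rdy ∨ ¬sel ∧ ¬rdy) ∨ ¬rdy ∧ ¬rdy
    = rdy ∧ ¬rdy ∨ ¬rdy ∧ ¬rdy
    = ¬rdy
E2: (¬¬rdy ∨ ¬req) ∧ (¬¬rdy ∧ ¬req ∨ ¬¬rdy)
    = (¬¬rdy ∨ ¬req) ∧ ¬¬rdy
    = ¬¬rdy
    = rdy
These differ: at rdy=0, req=0, sel=0, E1 = 1 but E2 = 0.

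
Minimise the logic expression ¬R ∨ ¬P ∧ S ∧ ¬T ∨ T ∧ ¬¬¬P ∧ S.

¬R ∨ ¬P ∧ S ∧ ¬T ∨ T ∧ ¬¬¬P ∧ S
= ¬R ∨ ¬P ∧ S ∧ ¬T ∨ T ∧ ¬P ∧ S   [double negation]
= ¬R ∨ ¬P ∧ S   [distribution]

¬R ∨ ¬P ∧ S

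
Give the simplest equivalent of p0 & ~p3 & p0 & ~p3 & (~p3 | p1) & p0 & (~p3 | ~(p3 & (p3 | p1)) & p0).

p0 & ~p3 & p0 & ~p3 & (~p3 | p1) & p0 & (~p3 | ~(p3 & (p3 | p1)) & p0)
= p0 & ~p3 & p0 & ~p3 & p0 & (~p3 | ~(p3 & (p3 | p1)) & p0)
= p0 & ~p3 & p0 & ~p3 & p0 & (~p3 | ~p3 & p0)
= p0 & ~p3 & p0 & ~p3 & p0 & ~p3
= p0 & ~p3 & p0 & ~p3
= p0 & ~p3

p0 & ~p3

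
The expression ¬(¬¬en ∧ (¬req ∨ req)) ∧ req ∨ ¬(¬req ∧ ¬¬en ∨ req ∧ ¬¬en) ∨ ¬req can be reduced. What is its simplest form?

¬en ∨ ¬req

¬(¬¬en ∧ (¬req ∨ req)) ∧ req ∨ ¬(¬req ∧ ¬¬en ∨ req ∧ ¬¬en) ∨ ¬req
= ¬(¬¬en ∧ (¬req ∨ req)) ∧ req ∨ ¬(¬¬en ∧ (¬req ∨ req)) ∨ ¬req   — distribution
= ¬(¬¬en ∧ (¬req ∨ req)) ∨ ¬req   — absorption
= ¬¬¬en ∨ ¬req   — complement / identity
= ¬en ∨ ¬req   — double negation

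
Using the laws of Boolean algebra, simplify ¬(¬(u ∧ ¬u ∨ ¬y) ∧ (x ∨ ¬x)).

¬y

¬(¬(u ∧ ¬u ∨ ¬y) ∧ (x ∨ ¬x))
= ¬(¬¬y ∧ (x ∨ ¬x))   (complement / identity)
= ¬¬¬y   (complement / identity)
= ¬y   (double negation)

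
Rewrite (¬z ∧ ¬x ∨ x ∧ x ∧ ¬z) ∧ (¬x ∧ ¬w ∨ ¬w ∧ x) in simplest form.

(¬z ∧ ¬x ∨ x ∧ x ∧ ¬z) ∧ (¬x ∧ ¬w ∨ ¬w ∧ x)
= ¬z ∧ (¬x ∨ x ∧ x) ∧ (¬x ∧ ¬w ∨ ¬w ∧ x)   — distribution
= ¬z ∧ (¬x ∨ x) ∧ (¬x ∧ ¬w ∨ ¬w ∧ x)   — idempotence
= ¬z ∧ (¬x ∧ ¬w ∨ ¬w ∧ x)   — complement / identity
= ¬z ∧ ¬w   — distribution

¬z ∧ ¬w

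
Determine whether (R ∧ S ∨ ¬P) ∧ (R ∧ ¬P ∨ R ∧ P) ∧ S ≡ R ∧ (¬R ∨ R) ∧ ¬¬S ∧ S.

Yes

E1: (R ∧ S ∨ ¬P) ∧ (R ∧ ¬P ∨ R ∧ P) ∧ S
    = (R ∧ S ∨ ¬P) ∧ R ∧ S   (distribution)
    = R ∧ S   (absorption)
E2: R ∧ (¬R ∨ R) ∧ ¬¬S ∧ S
    = R ∧ (¬R ∨ R) ∧ S ∧ S   (double negation)
    = R ∧ S ∧ S   (complement / identity)
    = R ∧ S   (idempotence)
Both reduce to R ∧ S, so they are equivalent.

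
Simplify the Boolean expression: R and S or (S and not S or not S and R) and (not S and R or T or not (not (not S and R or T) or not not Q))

R and S or (S and not S or not S and R) and (not S and R or T or not (not (not S and R or T) or not not Q))
= R and S or (S and not S or not S and R) and (not S and R or T or (not S and R or T) and not Q)   (De Morgan)
= R and S or not S and R and (not S and R or T or (not S and R or T) and not Q)   (complement / identity)
= R and S or not S and R and (not S and R or T)   (absorption)
= R and S or not S and R   (absorption)
= R   (distribution)

R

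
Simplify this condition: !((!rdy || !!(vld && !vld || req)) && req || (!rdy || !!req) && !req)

rdy && !req

!((!rdy || !!(vld && !vld || req)) && req || (!rdy || !!req) && !req)
= !((!rdy || !!req) && req || (!rdy || !!req) && !req)
= !(!rdy || !!req)
= rdy && !req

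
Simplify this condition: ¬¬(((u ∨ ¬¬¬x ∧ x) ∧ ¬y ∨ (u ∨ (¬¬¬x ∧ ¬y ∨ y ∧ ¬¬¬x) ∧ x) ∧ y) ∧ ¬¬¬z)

¬¬(((u ∨ ¬¬¬x ∧ x) ∧ ¬y ∨ (u ∨ (¬¬¬x ∧ ¬y ∨ y ∧ ¬¬¬x) ∧ x) ∧ y) ∧ ¬¬¬z)
= ¬¬(((u ∨ ¬¬¬x ∧ x) ∧ ¬y ∨ (u ∨ ¬¬¬x ∧ x) ∧ y) ∧ ¬¬¬z)   [distribution]
= ¬¬((u ∨ ¬¬¬x ∧ x) ∧ ¬¬¬z)   [distribution]
= ¬¬((u ∨ ¬x ∧ x) ∧ ¬¬¬z)   [double negation]
= ¬¬(u ∧ ¬¬¬z)   [complement / identity]
= u ∧ ¬¬¬z   [double negation]
= u ∧ ¬z   [double negation]

u ∧ ¬z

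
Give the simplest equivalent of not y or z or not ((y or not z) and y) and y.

not y or z or not ((y or not z) and y) and y
= not y or z or not y and y   [absorption]
= not y or z   [complement / identity]

not y or z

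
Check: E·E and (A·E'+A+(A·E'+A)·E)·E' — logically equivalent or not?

No

E1: E·E
    = E
E2: (A·E'+A+(A·E'+A)·E)·E'
    = (A·E'+A)·E'
    = A·E'
These differ: at A=1, E=1, E1 = 1 but E2 = 0.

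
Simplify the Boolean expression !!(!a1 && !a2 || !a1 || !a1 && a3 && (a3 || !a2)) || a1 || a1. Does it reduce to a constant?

!!(!a1 && !a2 || !a1 || !a1 && a3 && (a3 || !a2)) || a1 || a1
= !!(!a1 && !a2 || !a1 || !a1 && a3) || a1 || a1   [absorption]
= !!(!a1 && !a2 || !a1 || !a1 && a3) || a1   [idempotence]
= !!(!a1 || !a1 && a3) || a1   [absorption]
= !!!a1 || a1   [absorption]
= !a1 || a1   [double negation]
= true   [complement]

true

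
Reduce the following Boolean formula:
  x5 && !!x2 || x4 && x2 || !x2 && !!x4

x5 && x2 || x4

x5 && !!x2 || x4 && x2 || !x2 && !!x4
= x5 && !!x2 || x4 && x2 || !x2 && x4   [double negation]
= x5 && x2 || x4 && x2 || !x2 && x4   [double negation]
= x5 && x2 || x4   [distribution]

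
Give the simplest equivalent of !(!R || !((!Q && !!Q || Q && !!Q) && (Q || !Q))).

!(!R || !((!Q && !!Q || Q && !!Q) && (Q || !Q)))
= !(!R || !(!!Q && (Q || !Q)))   [distribution]
= !(!R || !(Q && (Q || !Q)))   [double negation]
= R && Q && (Q || !Q)   [De Morgan]
= R && Q   [complement / identity]

R && Q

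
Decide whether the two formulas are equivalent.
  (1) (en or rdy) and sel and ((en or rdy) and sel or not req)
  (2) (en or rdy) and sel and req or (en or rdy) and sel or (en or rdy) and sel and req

E1: (en or rdy) and sel and ((en or rdy) and sel or not req)
    = (en or rdy) and sel   — absorption
E2: (en or rdy) and sel and req or (en or rdy) and sel or (en or rdy) and sel and req
    = (en or rdy) and sel or (en or rdy) and sel and req   — absorption
    = (en or rdy) and sel   — absorption
Both reduce to (en or rdy) and sel, so they are equivalent.

Yes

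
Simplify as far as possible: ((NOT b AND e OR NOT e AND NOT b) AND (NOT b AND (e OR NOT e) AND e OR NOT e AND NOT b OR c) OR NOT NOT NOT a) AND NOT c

((NOT b AND e OR NOT e AND NOT b) AND (NOT b AND (e OR NOT e) AND e OR NOT e AND NOT b OR c) OR NOT NOT NOT a) AND NOT c
= ((NOT b AND e OR NOT e AND NOT b) AND (NOT b AND e OR NOT e AND NOT b OR c) OR NOT NOT NOT a) AND NOT c   (complement / identity)
= ((NOT b AND e OR NOT e AND NOT b) AND (NOT b AND e OR NOT e AND NOT b OR c) OR NOT a) AND NOT c   (double negation)
= (NOT b AND e OR NOT e AND NOT b OR NOT a) AND NOT c   (absorption)
= (NOT b OR NOT a) AND NOT c   (distribution)

(NOT b OR NOT a) AND NOT c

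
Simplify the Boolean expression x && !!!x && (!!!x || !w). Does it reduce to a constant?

false

x && !!!x && (!!!x || !w)
= x && !!!x   — absorption
= x && !x   — double negation
= false   — complement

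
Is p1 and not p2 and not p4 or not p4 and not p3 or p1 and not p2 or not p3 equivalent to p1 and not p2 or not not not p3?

Yes

E1: p1 and not p2 and not p4 or not p4 and not p3 or p1 and not p2 or not p3
    = (p1 and not p2 or not p3) and not p4 or p1 and not p2 or not p3   (distribution)
    = p1 and not p2 or not p3   (absorption)
E2: p1 and not p2 or not not not p3
    = p1 and not p2 or not p3   (double negation)
Both reduce to p1 and not p2 or not p3, so they are equivalent.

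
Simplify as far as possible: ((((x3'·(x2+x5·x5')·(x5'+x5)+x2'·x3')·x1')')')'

((((x3'·(x2+x5·x5')·(x5'+x5)+x2'·x3')·x1')')')'
= ((((x3'·(x2+x5·x5')+x2'·x3')·x1')')')'   — complement / identity
= ((((x3'·x2+x2'·x3')·x1')')')'   — complement / identity
= (((x3'·x1')')')'   — distribution
= (x3'·x1')'   — double negation
= x3+x1   — De Morgan

x3+x1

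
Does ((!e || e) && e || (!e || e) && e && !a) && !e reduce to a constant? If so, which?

((!e || e) && e || (!e || e) && e && !a) && !e
= (!e || e) && e && !e   (absorption)
= e && !e   (complement / identity)
= false   (complement)

yes, False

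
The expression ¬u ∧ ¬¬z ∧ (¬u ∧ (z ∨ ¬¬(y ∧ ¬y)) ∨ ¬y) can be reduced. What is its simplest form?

¬u ∧ ¬¬z ∧ (¬u ∧ (z ∨ ¬¬(y ∧ ¬y)) ∨ ¬y)
= ¬u ∧ z ∧ (¬u ∧ (z ∨ ¬¬(y ∧ ¬y)) ∨ ¬y)   — double negation
= ¬u ∧ z ∧ (¬u ∧ (z ∨ y ∧ ¬y) ∨ ¬y)   — double negation
= ¬u ∧ z ∧ (¬u ∧ z ∨ ¬y)   — complement / identity
= ¬u ∧ z   — absorption

¬u ∧ z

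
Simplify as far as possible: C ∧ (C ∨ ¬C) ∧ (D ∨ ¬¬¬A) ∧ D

C ∧ (C ∨ ¬C) ∧ (D ∨ ¬¬¬A) ∧ D
= C ∧ (C ∨ ¬C) ∧ (D ∨ ¬A) ∧ D   — double negation
= C ∧ (D ∨ ¬A) ∧ D   — complement / identity
= C ∧ D   — absorption

C ∧ D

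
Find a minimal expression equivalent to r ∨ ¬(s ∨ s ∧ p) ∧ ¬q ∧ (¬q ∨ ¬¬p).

r ∨ ¬s ∧ ¬q

r ∨ ¬(s ∨ s ∧ p) ∧ ¬q ∧ (¬q ∨ ¬¬p)
= r ∨ ¬(s ∨ s ∧ p) ∧ ¬q ∧ (¬q ∨ p)   — double negation
= r ∨ ¬(s ∨ s ∧ p) ∧ ¬q   — absorption
= r ∨ ¬s ∧ ¬q   — absorption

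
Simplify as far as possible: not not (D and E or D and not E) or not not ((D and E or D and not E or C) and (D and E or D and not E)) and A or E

not not (D and E or D and not E) or not not ((D and E or D and not E or C) and (D and E or D and not E)) and A or E
= not not (D and E or D and not E) or not not (D and E or D and not E) and A or E   [absorption]
= not not (D and E or D and not E) or E   [absorption]
= not not D or E   [distribution]
= D or E   [double negation]

D or E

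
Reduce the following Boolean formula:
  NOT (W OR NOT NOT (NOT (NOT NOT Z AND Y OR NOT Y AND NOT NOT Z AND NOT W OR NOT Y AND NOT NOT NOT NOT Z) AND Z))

NOT W

NOT (W OR NOT NOT (NOT (NOT NOT Z AND Y OR NOT Y AND NOT NOT Z AND NOT W OR NOT Y AND NOT NOT NOT NOT Z) AND Z))
= NOT (W OR NOT NOT (NOT (NOT NOT Z AND Y OR NOT Y AND NOT NOT Z AND NOT W OR NOT Y AND NOT NOT Z) AND Z))
= NOT (W OR NOT NOT (NOT (NOT NOT Z AND Y OR NOT Y AND NOT NOT Z) AND Z))
= NOT (W OR NOT NOT (NOT NOT NOT Z AND Z))
= NOT (W OR NOT NOT NOT Z AND Z)
= NOT (W OR NOT Z AND Z)
= NOT W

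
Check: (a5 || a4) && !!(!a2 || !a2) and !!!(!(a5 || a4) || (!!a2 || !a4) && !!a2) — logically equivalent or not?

E1: (a5 || a4) && !!(!a2 || !a2)
    = (a5 || a4) && !(a2 && a2)   — De Morgan
    = (a5 || a4) && !a2   — idempotence
E2: !!!(!(a5 || a4) || (!!a2 || !a4) && !!a2)
    = !(!(a5 || a4) || (!!a2 || !a4) && !!a2)   — double negation
    = !(!(a5 || a4) || !!a2)   — absorption
    = (a5 || a4) && !a2   — De Morgan
Both reduce to (a5 || a4) && !a2, so they are equivalent.

Yes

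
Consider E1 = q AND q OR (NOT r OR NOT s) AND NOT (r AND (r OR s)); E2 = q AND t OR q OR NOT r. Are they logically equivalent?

E1: q AND q OR (NOT r OR NOT s) AND NOT (r AND (r OR s))
    = q OR (NOT r OR NOT s) AND NOT (r AND (r OR s))
    = q OR (NOT r OR NOT s) AND NOT r
    = q OR NOT r
E2: q AND t OR q OR NOT r
    = q OR NOT r
Both reduce to q OR NOT r, so they are equivalent.

Yes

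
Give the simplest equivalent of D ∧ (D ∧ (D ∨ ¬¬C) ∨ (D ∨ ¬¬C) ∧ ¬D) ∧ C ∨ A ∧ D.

D ∧ (C ∨ A)

D ∧ (D ∧ (D ∨ ¬¬C) ∨ (D ∨ ¬¬C) ∧ ¬D) ∧ C ∨ A ∧ D
= D ∧ (D ∨ ¬¬C) ∧ C ∨ A ∧ D
= D ∧ (D ∨ C) ∧ C ∨ A ∧ D
= D ∧ C ∨ A ∧ D
= D ∧ (C ∨ A)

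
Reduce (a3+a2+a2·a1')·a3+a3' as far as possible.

1

(a3+a2+a2·a1')·a3+a3'
= (a3+a2)·a3+a3'   [absorption]
= a3+a3'   [absorption]
= 1   [complement]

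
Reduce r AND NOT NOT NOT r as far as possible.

FALSE

r AND NOT NOT NOT r
= r AND NOT r
= FALSE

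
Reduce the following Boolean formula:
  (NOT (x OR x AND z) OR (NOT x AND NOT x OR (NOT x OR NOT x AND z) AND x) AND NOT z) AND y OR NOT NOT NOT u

NOT x AND y OR NOT u

(NOT (x OR x AND z) OR (NOT x AND NOT x OR (NOT x OR NOT x AND z) AND x) AND NOT z) AND y OR NOT NOT NOT u
= (NOT (x OR x AND z) OR (NOT x AND NOT x OR (NOT x OR NOT x AND z) AND x) AND NOT z) AND y OR NOT u   — double negation
= (NOT (x OR x AND z) OR (NOT x AND NOT x OR NOT x AND x) AND NOT z) AND y OR NOT u   — absorption
= (NOT (x OR x AND z) OR NOT x AND NOT z) AND y OR NOT u   — distribution
= (NOT x OR NOT x AND NOT z) AND y OR NOT u   — absorption
= NOT x AND y OR NOT u   — absorption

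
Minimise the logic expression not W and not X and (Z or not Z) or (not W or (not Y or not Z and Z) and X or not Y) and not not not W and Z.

not W and not X and (Z or not Z) or (not W or (not Y or not Z and Z) and X or not Y) and not not not W and Z
= not W and not X and (Z or not Z) or (not W or not Y and X or not Y) and not not not W and Z   [complement / identity]
= not W and not X and (Z or not Z) or (not W or not Y and X or not Y) and not W and Z   [double negation]
= not W and not X or (not W or not Y and X or not Y) and not W and Z   [complement / identity]
= not W and not X or (not W or not Y) and not W and Z   [absorption]
= not W and not X or not W and Z   [absorption]
= (not X or Z) and not W   [distribution]

(not X or Z) and not W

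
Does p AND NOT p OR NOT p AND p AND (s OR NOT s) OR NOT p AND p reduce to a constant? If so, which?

p AND NOT p OR NOT p AND p AND (s OR NOT s) OR NOT p AND p
= NOT p AND p AND (s OR NOT s) OR NOT p AND p   — complement / identity
= NOT p AND p OR NOT p AND p   — complement / identity
= NOT p AND p   — idempotence
= FALSE   — complement

yes, False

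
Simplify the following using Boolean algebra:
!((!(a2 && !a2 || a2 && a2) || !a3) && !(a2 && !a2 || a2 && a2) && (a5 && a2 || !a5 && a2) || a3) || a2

!a3 || a2

!((!(a2 && !a2 || a2 && a2) || !a3) && !(a2 && !a2 || a2 && a2) && (a5 && a2 || !a5 && a2) || a3) || a2
= !(!(a2 && !a2 || a2 && a2) && (a5 && a2 || !a5 && a2) || a3) || a2   (absorption)
= !(!a2 && (a5 && a2 || !a5 && a2) || a3) || a2   (distribution)
= !(!a2 && a2 || a3) || a2   (distribution)
= !a3 || a2   (complement / identity)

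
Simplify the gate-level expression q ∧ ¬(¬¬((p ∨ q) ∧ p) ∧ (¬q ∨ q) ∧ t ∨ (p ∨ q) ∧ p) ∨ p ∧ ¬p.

q ∧ ¬(¬¬((p ∨ q) ∧ p) ∧ (¬q ∨ q) ∧ t ∨ (p ∨ q) ∧ p) ∨ p ∧ ¬p
= q ∧ ¬((p ∨ q) ∧ p ∧ (¬q ∨ q) ∧ t ∨ (p ∨ q) ∧ p) ∨ p ∧ ¬p   (double negation)
= q ∧ ¬((p ∨ q) ∧ p ∧ t ∨ (p ∨ q) ∧ p) ∨ p ∧ ¬p   (complement / identity)
= q ∧ ¬((p ∨ q) ∧ p) ∨ p ∧ ¬p   (absorption)
= q ∧ ¬((p ∨ q) ∧ p)   (complement / identity)
= q ∧ ¬p   (absorption)

q ∧ ¬p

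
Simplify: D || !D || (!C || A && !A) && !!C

D || !D || (!C || A && !A) && !!C
= D || !D || (!C || A && !A) && C   — double negation
= D || !D || !C && C   — complement / identity
= D || !D   — complement / identity
= true   — complement

true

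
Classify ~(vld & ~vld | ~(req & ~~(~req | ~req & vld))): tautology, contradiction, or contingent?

contradiction

~(vld & ~vld | ~(req & ~~(~req | ~req & vld)))
= ~(vld & ~vld | ~(req & ~~~req))   [absorption]
= ~~(req & ~~~req)   [complement / identity]
= ~~(req & ~req)   [double negation]
= req & ~req   [double negation]
= 0   [complement]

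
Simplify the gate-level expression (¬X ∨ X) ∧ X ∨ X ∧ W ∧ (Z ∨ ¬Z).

X

(¬X ∨ X) ∧ X ∨ X ∧ W ∧ (Z ∨ ¬Z)
= X ∨ X ∧ W ∧ (Z ∨ ¬Z)   (complement / identity)
= X ∨ X ∧ W   (complement / identity)
= X   (absorption)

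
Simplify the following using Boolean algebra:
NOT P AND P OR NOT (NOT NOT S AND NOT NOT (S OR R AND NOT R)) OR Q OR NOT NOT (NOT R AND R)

NOT P AND P OR NOT (NOT NOT S AND NOT NOT (S OR R AND NOT R)) OR Q OR NOT NOT (NOT R AND R)
= NOT P AND P OR NOT (NOT NOT S AND NOT NOT (S OR R AND NOT R)) OR Q OR NOT R AND R   — double negation
= NOT (NOT NOT S AND NOT NOT (S OR R AND NOT R)) OR Q OR NOT R AND R   — complement / identity
= NOT (NOT NOT S AND NOT NOT (S OR R AND NOT R)) OR Q   — complement / identity
= NOT (NOT NOT S AND NOT NOT S) OR Q   — complement / identity
= NOT S OR NOT S OR Q   — De Morgan
= NOT S OR Q   — idempotence

NOT S OR Q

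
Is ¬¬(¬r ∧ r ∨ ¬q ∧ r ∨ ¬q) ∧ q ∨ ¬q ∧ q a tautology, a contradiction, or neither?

¬¬(¬r ∧ r ∨ ¬q ∧ r ∨ ¬q) ∧ q ∨ ¬q ∧ q
= ¬¬(¬q ∧ r ∨ ¬q) ∧ q ∨ ¬q ∧ q   [complement / identity]
= ¬¬¬q ∧ q ∨ ¬q ∧ q   [absorption]
= ¬q ∧ q ∨ ¬q ∧ q   [double negation]
= ¬q ∧ q   [idempotence]
= False   [complement]

contradiction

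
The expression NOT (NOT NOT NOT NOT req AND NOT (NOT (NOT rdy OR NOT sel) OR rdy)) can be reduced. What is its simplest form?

NOT (NOT NOT NOT NOT req AND NOT (NOT (NOT rdy OR NOT sel) OR rdy))
= NOT (NOT NOT req AND NOT (NOT (NOT rdy OR NOT sel) OR rdy))   (double negation)
= NOT (NOT NOT req AND NOT (rdy AND sel OR rdy))   (De Morgan)
= NOT req OR rdy AND sel OR rdy   (De Morgan)
= NOT req OR rdy   (absorption)

NOT req OR rdy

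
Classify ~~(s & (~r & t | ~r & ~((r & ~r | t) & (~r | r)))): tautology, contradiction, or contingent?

contingent

~~(s & (~r & t | ~r & ~((r & ~r | t) & (~r | r))))
= s & (~r & t | ~r & ~((r & ~r | t) & (~r | r)))   (double negation)
= s & (~r & t | ~r & ~(r & ~r | t))   (complement / identity)
= s & (~r & t | ~r & ~t)   (complement / identity)
= s & ~r   (distribution)
This depends on r, s, so it is not a constant.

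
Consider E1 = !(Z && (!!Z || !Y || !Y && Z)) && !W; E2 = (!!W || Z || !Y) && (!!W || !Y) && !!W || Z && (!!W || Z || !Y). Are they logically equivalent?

E1: !(Z && (!!Z || !Y || !Y && Z)) && !W
    = !(Z && (Z || !Y || !Y && Z)) && !W
    = !(Z && (Z || !Y)) && !W
    = !Z && !W
E2: (!!W || Z || !Y) && (!!W || !Y) && !!W || Z && (!!W || Z || !Y)
    = (!!W || Z || !Y) && ((!!W || !Y) && !!W || Z)
    = (!!W || Z || !Y) && (!!W || Z)
    = !!W || Z
    = W || Z
These differ: at W=1, Y=0, Z=1, E1 = 0 but E2 = 1.

No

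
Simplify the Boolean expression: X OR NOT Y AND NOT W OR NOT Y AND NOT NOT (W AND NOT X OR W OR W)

X OR NOT Y AND NOT W OR NOT Y AND NOT NOT (W AND NOT X OR W OR W)
= X OR NOT Y AND NOT W OR NOT Y AND NOT NOT (W OR W)   (absorption)
= X OR NOT Y AND NOT W OR NOT Y AND (W OR W)   (double negation)
= X OR NOT Y AND NOT W OR NOT Y AND W   (idempotence)
= X OR NOT Y   (distribution)

X OR NOT Y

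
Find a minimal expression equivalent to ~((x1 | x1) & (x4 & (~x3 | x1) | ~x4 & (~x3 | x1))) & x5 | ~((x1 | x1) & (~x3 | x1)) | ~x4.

~((x1 | x1) & (x4 & (~x3 | x1) | ~x4 & (~x3 | x1))) & x5 | ~((x1 | x1) & (~x3 | x1)) | ~x4
= ~((x1 | x1) & (~x3 | x1)) & x5 | ~((x1 | x1) & (~x3 | x1)) | ~x4   (distribution)
= ~((x1 | x1) & (~x3 | x1)) | ~x4   (absorption)
= ~(x1 | x1 & ~x3) | ~x4   (distribution)
= ~x1 | ~x4   (absorption)

~x1 | ~x4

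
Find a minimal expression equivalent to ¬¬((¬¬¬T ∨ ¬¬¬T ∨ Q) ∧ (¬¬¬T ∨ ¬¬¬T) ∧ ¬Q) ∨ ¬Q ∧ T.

¬¬((¬¬¬T ∨ ¬¬¬T ∨ Q) ∧ (¬¬¬T ∨ ¬¬¬T) ∧ ¬Q) ∨ ¬Q ∧ T
= ¬¬((¬¬¬T ∨ ¬¬¬T) ∧ ¬Q) ∨ ¬Q ∧ T   — absorption
= ¬¬(¬¬¬T ∧ ¬Q) ∨ ¬Q ∧ T   — idempotence
= ¬¬(¬T ∧ ¬Q) ∨ ¬Q ∧ T   — double negation
= ¬T ∧ ¬Q ∨ ¬Q ∧ T   — double negation
= ¬Q   — distribution

¬Q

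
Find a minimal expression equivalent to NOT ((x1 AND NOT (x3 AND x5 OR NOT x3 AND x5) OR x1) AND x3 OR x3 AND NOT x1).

NOT ((x1 AND NOT (x3 AND x5 OR NOT x3 AND x5) OR x1) AND x3 OR x3 AND NOT x1)
= NOT ((x1 AND NOT x5 OR x1) AND x3 OR x3 AND NOT x1)   (distribution)
= NOT (x1 AND x3 OR x3 AND NOT x1)   (absorption)
= NOT x3   (distribution)

NOT x3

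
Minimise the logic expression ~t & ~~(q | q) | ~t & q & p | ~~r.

~t & ~~(q | q) | ~t & q & p | ~~r
= ~t & ~~q | ~t & q & p | ~~r   — idempotence
= ~t & ~~q | ~t & q & p | r   — double negation
= ~t & q | ~t & q & p | r   — double negation
= ~t & q | r   — absorption

~t & q | r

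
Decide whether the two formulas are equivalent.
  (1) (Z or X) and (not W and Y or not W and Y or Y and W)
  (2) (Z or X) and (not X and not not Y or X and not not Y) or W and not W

E1: (Z or X) and (not W and Y or not W and Y or Y and W)
    = (Z or X) and (not W and Y or Y and W)
    = (Z or X) and Y
E2: (Z or X) and (not X and not not Y or X and not not Y) or W and not W
    = (Z or X) and not not Y or W and not W
    = (Z or X) and not not Y
    = (Z or X) and Y
Both reduce to (Z or X) and Y, so they are equivalent.

Yes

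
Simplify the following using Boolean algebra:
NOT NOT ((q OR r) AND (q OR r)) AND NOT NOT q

NOT NOT ((q OR r) AND (q OR r)) AND NOT NOT q
= NOT NOT (q OR r) AND NOT NOT q   (idempotence)
= NOT NOT (q OR r) AND q   (double negation)
= (q OR r) AND q   (double negation)
= q   (absorption)

q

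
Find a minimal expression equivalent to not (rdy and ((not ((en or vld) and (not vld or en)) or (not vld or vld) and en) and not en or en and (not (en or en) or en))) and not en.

not rdy and not en

not (rdy and ((not ((en or vld) and (not vld or en)) or (not vld or vld) and en) and not en or en and (not (en or en) or en))) and not en
= not (rdy and ((not ((en or vld) and (not vld or en)) or (not vld or vld) and en) and not en or en and (not en or en))) and not en   — idempotence
= not (rdy and ((not ((en or vld) and (not vld or en)) or en) and not en or en and (not en or en))) and not en   — complement / identity
= not (rdy and ((not (en or vld and not vld) or en) and not en or en and (not en or en))) and not en   — distribution
= not (rdy and ((not en or en) and not en or en and (not en or en))) and not en   — complement / identity
= not (rdy and (not en or en)) and not en   — distribution
= not rdy and not en   — complement / identity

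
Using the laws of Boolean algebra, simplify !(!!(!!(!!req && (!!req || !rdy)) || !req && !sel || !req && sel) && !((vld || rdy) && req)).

!(!!(!!(!!req && (!!req || !rdy)) || !req && !sel || !req && sel) && !((vld || rdy) && req))
= !(!!(!!(!!req && (!!req || !rdy)) || !req) && !((vld || rdy) && req))
= !(!!(!!!!req || !req) && !((vld || rdy) && req))
= !(!!(!!req || !req) && !((vld || rdy) && req))
= !(!(!req && req) && !((vld || rdy) && req))
= !req && req || (vld || rdy) && req
= (vld || rdy) && req

(vld || rdy) && req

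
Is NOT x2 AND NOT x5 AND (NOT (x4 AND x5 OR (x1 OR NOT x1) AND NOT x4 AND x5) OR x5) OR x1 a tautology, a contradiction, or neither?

NOT x2 AND NOT x5 AND (NOT (x4 AND x5 OR (x1 OR NOT x1) AND NOT x4 AND x5) OR x5) OR x1
= NOT x2 AND NOT x5 AND (NOT (x4 AND x5 OR NOT x4 AND x5) OR x5) OR x1
= NOT x2 AND NOT x5 AND (NOT ((x4 OR NOT x4) AND x5) OR x5) OR x1
= NOT x2 AND NOT x5 AND (NOT x5 OR x5) OR x1
= NOT x2 AND NOT x5 OR x1
This depends on x1, x2, x5, so it is not a constant.

neither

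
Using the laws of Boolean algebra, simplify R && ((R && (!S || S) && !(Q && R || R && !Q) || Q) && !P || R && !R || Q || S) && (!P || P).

R && (Q || S)

R && ((R && (!S || S) && !(Q && R || R && !Q) || Q) && !P || R && !R || Q || S) && (!P || P)
= R && ((R && (!S || S) && !R || Q) && !P || R && !R || Q || S) && (!P || P)   (distribution)
= R && ((R && !R || Q) && !P || R && !R || Q || S) && (!P || P)   (complement / identity)
= R && (R && !R || Q || S) && (!P || P)   (absorption)
= R && (R && !R || Q || S)   (complement / identity)
= R && (Q || S)   (complement / identity)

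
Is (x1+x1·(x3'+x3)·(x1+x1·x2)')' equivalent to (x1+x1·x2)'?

E1: (x1+x1·(x3'+x3)·(x1+x1·x2)')'
    = (x1+x1·(x3'+x3)·x1')'   (absorption)
    = (x1+x1·x1')'   (complement / identity)
    = x1'   (complement / identity)
E2: (x1+x1·x2)'
    = x1'   (absorption)
Both reduce to x1', so they are equivalent.

Yes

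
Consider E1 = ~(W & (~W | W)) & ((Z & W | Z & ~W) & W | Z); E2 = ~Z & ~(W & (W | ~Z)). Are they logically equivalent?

No

E1: ~(W & (~W | W)) & ((Z & W | Z & ~W) & W | Z)
    = ~(W & (~W | W)) & (Z & W | Z)   — distribution
    = ~(W & (~W | W)) & Z   — absorption
    = ~W & Z   — complement / identity
E2: ~Z & ~(W & (W | ~Z))
    = ~Z & ~W   — absorption
These differ: at W=0, Z=0, E1 = 0 but E2 = 1.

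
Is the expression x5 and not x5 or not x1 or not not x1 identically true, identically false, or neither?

identically true

x5 and not x5 or not x1 or not not x1
= not x1 or not not x1   [complement / identity]
= not x1 or x1   [double negation]
= True   [complement]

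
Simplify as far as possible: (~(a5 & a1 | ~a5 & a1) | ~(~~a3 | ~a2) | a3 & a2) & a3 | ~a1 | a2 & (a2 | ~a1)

(~(a5 & a1 | ~a5 & a1) | ~(~~a3 | ~a2) | a3 & a2) & a3 | ~a1 | a2 & (a2 | ~a1)
= (~(a5 & a1 | ~a5 & a1) | ~a3 & a2 | a3 & a2) & a3 | ~a1 | a2 & (a2 | ~a1)   — De Morgan
= (~(a5 & a1 | ~a5 & a1) | ~a3 & a2 | a3 & a2) & a3 | ~a1 | a2   — absorption
= (~(a5 & a1 | ~a5 & a1) | a2) & a3 | ~a1 | a2   — distribution
= (~a1 | a2) & a3 | ~a1 | a2   — distribution
= ~a1 | a2   — absorption

~a1 | a2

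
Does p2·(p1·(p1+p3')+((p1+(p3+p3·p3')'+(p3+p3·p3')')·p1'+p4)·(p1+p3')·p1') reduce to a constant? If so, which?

no

p2·(p1·(p1+p3')+((p1+(p3+p3·p3')'+(p3+p3·p3')')·p1'+p4)·(p1+p3')·p1')
= p2·(p1·(p1+p3')+((p1+(p3+p3·p3')')·p1'+p4)·(p1+p3')·p1')   [idempotence]
= p2·(p1·(p1+p3')+((p1+p3')·p1'+p4)·(p1+p3')·p1')   [complement / identity]
= p2·(p1·(p1+p3')+(p1+p3')·p1')   [absorption]
= p2·(p1+p3')   [distribution]
This depends on p1, p2, p3, so it is not a constant.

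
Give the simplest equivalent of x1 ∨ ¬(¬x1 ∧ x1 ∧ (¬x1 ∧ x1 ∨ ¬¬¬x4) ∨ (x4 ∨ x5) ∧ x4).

x1 ∨ ¬x4

x1 ∨ ¬(¬x1 ∧ x1 ∧ (¬x1 ∧ x1 ∨ ¬¬¬x4) ∨ (x4 ∨ x5) ∧ x4)
= x1 ∨ ¬(¬x1 ∧ x1 ∧ (¬x1 ∧ x1 ∨ ¬x4) ∨ (x4 ∨ x5) ∧ x4)   (double negation)
= x1 ∨ ¬(¬x1 ∧ x1 ∧ (¬x1 ∧ x1 ∨ ¬x4) ∨ x4)   (absorption)
= x1 ∨ ¬(¬x1 ∧ x1 ∨ x4)   (absorption)
= x1 ∨ ¬x4   (complement / identity)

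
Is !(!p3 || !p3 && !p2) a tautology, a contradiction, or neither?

neither

!(!p3 || !p3 && !p2)
= !!p3   (absorption)
= p3   (double negation)
This depends on p3, so it is not a constant.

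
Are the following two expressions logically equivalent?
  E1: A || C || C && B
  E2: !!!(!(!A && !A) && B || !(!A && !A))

No

E1: A || C || C && B
    = A || C   — absorption
E2: !!!(!(!A && !A) && B || !(!A && !A))
    = !!!!(!A && !A)   — absorption
    = !!!(A || A)   — De Morgan
    = !!!A   — idempotence
    = !A   — double negation
These differ: at A=1, B=1, C=0, E1 = 1 but E2 = 0.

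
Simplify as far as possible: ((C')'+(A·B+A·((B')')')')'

C'·A

((C')'+(A·B+A·((B')')')')'
= ((C')'+(A·B+A·B')')'
= C'·(A·B+A·B')
= C'·A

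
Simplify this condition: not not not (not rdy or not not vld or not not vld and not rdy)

rdy and not vld

not not not (not rdy or not not vld or not not vld and not rdy)
= not (not rdy or not not vld or not not vld and not rdy)
= not (not rdy or not not vld)
= rdy and not vld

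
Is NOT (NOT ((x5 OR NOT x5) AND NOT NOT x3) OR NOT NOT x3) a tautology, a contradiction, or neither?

contradiction

NOT (NOT ((x5 OR NOT x5) AND NOT NOT x3) OR NOT NOT x3)
= NOT (NOT NOT NOT x3 OR NOT NOT x3)
= NOT (NOT x3 OR NOT NOT x3)
= x3 AND NOT x3
= FALSE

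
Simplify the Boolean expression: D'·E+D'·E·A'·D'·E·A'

D'·E

D'·E+D'·E·A'·D'·E·A'
= D'·E+D'·E·A'   [idempotence]
= D'·E   [absorption]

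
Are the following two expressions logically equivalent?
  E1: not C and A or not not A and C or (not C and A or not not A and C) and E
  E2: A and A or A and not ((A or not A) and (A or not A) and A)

Yes

E1: not C and A or not not A and C or (not C and A or not not A and C) and E
    = not C and A or not not A and C
    = not C and A or A and C
    = A
E2: A and A or A and not ((A or not A) and (A or not A) and A)
    = A and A or A and not ((A or not A) and A)
    = A and A or A and not A
    = A
Both reduce to A, so they are equivalent.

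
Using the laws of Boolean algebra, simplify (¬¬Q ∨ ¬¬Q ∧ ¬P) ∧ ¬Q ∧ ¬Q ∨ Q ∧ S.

Q ∧ S

(¬¬Q ∨ ¬¬Q ∧ ¬P) ∧ ¬Q ∧ ¬Q ∨ Q ∧ S
= ¬¬Q ∧ ¬Q ∧ ¬Q ∨ Q ∧ S
= ¬¬Q ∧ ¬Q ∨ Q ∧ S
= Q ∧ ¬Q ∨ Q ∧ S
= Q ∧ S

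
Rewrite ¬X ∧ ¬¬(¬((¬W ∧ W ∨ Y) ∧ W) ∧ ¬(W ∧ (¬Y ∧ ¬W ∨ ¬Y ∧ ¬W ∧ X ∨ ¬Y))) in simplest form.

¬X ∧ ¬¬(¬((¬W ∧ W ∨ Y) ∧ W) ∧ ¬(W ∧ (¬Y ∧ ¬W ∨ ¬Y ∧ ¬W ∧ X ∨ ¬Y)))
= ¬X ∧ ¬¬(¬((¬W ∧ W ∨ Y) ∧ W) ∧ ¬(W ∧ (¬Y ∧ ¬W ∨ ¬Y)))   — absorption
= ¬X ∧ ¬¬(¬((¬W ∧ W ∨ Y) ∧ W) ∧ ¬(W ∧ ¬Y))   — absorption
= ¬X ∧ ¬¬(¬(Y ∧ W) ∧ ¬(W ∧ ¬Y))   — complement / identity
= ¬X ∧ ¬(Y ∧ W ∨ W ∧ ¬Y)   — De Morgan
= ¬X ∧ ¬W   — distribution

¬X ∧ ¬W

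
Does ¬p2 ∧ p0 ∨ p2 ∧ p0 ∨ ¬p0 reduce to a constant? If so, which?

yes, True

¬p2 ∧ p0 ∨ p2 ∧ p0 ∨ ¬p0
= p0 ∨ ¬p0   — distribution
= True   — complement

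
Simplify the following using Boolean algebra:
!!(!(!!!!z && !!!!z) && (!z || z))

!!(!(!!!!z && !!!!z) && (!z || z))
= !!(!!!!!z && (!z || z))   — idempotence
= !!!!!!!z   — complement / identity
= !!!!!z   — double negation
= !!!z   — double negation
= !z   — double negation

!z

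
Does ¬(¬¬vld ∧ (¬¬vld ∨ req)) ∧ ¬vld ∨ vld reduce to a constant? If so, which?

yes, True

¬(¬¬vld ∧ (¬¬vld ∨ req)) ∧ ¬vld ∨ vld
= ¬¬¬vld ∧ ¬vld ∨ vld   (absorption)
= ¬vld ∧ ¬vld ∨ vld   (double negation)
= ¬vld ∨ vld   (idempotence)
= True   (complement)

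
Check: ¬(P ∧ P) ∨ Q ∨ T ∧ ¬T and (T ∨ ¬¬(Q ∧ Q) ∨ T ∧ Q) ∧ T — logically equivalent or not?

E1: ¬(P ∧ P) ∨ Q ∨ T ∧ ¬T
    = ¬(P ∧ P) ∨ Q   [complement / identity]
    = ¬P ∨ Q   [idempotence]
E2: (T ∨ ¬¬(Q ∧ Q) ∨ T ∧ Q) ∧ T
    = (T ∨ Q ∧ Q ∨ T ∧ Q) ∧ T   [double negation]
    = (T ∨ Q ∧ (Q ∨ T)) ∧ T   [distribution]
    = (T ∨ Q) ∧ T   [absorption]
    = T   [absorption]
These differ: at P=0, Q=0, T=0, E1 = 1 but E2 = 0.

No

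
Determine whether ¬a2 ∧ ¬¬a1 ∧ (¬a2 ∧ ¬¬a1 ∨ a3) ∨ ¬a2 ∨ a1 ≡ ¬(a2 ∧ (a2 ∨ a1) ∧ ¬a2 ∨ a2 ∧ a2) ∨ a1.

Yes

E1: ¬a2 ∧ ¬¬a1 ∧ (¬a2 ∧ ¬¬a1 ∨ a3) ∨ ¬a2 ∨ a1
    = ¬a2 ∧ ¬¬a1 ∨ ¬a2 ∨ a1   (absorption)
    = ¬a2 ∧ a1 ∨ ¬a2 ∨ a1   (double negation)
    = ¬a2 ∨ a1   (absorption)
E2: ¬(a2 ∧ (a2 ∨ a1) ∧ ¬a2 ∨ a2 ∧ a2) ∨ a1
    = ¬(a2 ∧ ¬a2 ∨ a2 ∧ a2) ∨ a1   (absorption)
    = ¬a2 ∨ a1   (distribution)
Both reduce to ¬a2 ∨ a1, so they are equivalent.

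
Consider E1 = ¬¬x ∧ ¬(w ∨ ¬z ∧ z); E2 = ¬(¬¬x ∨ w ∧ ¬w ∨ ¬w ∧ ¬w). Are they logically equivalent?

No

E1: ¬¬x ∧ ¬(w ∨ ¬z ∧ z)
    = ¬¬x ∧ ¬w
    = x ∧ ¬w
E2: ¬(¬¬x ∨ w ∧ ¬w ∨ ¬w ∧ ¬w)
    = ¬(¬¬x ∨ ¬w)
    = ¬x ∧ w
These differ: at w=1, x=0, z=0, E1 = 0 but E2 = 1.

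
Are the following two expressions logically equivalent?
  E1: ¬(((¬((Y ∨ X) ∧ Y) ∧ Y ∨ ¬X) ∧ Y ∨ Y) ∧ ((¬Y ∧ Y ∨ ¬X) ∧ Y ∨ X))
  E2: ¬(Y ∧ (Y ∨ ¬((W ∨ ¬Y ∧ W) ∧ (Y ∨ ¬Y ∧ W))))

E1: ¬(((¬((Y ∨ X) ∧ Y) ∧ Y ∨ ¬X) ∧ Y ∨ Y) ∧ ((¬Y ∧ Y ∨ ¬X) ∧ Y ∨ X))
    = ¬(((¬Y ∧ Y ∨ ¬X) ∧ Y ∨ Y) ∧ ((¬Y ∧ Y ∨ ¬X) ∧ Y ∨ X))   — absorption
    = ¬((¬Y ∧ Y ∨ ¬X) ∧ Y ∨ Y ∧ X)   — distribution
    = ¬(¬X ∧ Y ∨ Y ∧ X)   — complement / identity
    = ¬Y   — distribution
E2: ¬(Y ∧ (Y ∨ ¬((W ∨ ¬Y ∧ W) ∧ (Y ∨ ¬Y ∧ W))))
    = ¬(Y ∧ (Y ∨ ¬(¬Y ∧ W ∨ W ∧ Y)))   — distribution
    = ¬(Y ∧ (Y ∨ ¬W))   — distribution
    = ¬Y   — absorption
Both reduce to ¬Y, so they are equivalent.

Yes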